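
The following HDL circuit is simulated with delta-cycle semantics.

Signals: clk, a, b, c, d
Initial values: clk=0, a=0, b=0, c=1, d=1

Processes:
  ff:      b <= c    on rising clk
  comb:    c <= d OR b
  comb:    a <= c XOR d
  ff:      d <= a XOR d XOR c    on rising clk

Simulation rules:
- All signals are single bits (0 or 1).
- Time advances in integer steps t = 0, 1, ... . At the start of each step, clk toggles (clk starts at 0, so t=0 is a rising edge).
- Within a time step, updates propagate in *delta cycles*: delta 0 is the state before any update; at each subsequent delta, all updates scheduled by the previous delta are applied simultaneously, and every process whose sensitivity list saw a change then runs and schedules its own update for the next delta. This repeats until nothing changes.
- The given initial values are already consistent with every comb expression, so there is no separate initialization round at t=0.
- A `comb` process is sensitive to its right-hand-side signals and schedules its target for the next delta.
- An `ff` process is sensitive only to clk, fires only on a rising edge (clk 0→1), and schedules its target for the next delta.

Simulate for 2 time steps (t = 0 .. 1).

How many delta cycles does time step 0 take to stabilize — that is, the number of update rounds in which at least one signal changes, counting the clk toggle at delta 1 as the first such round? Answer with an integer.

3

t=0 Δ0: d=1 b=0 clk=0 c=1 a=0
  Δ1: clk:0→1
  Δ2: d:1→0, b:0→1
  Δ3: a:0→1
  (3Δ to stable)
t=1 Δ0: d=0 b=1 clk=1 c=1 a=1
  Δ1: clk:1→0
  (1Δ to stable)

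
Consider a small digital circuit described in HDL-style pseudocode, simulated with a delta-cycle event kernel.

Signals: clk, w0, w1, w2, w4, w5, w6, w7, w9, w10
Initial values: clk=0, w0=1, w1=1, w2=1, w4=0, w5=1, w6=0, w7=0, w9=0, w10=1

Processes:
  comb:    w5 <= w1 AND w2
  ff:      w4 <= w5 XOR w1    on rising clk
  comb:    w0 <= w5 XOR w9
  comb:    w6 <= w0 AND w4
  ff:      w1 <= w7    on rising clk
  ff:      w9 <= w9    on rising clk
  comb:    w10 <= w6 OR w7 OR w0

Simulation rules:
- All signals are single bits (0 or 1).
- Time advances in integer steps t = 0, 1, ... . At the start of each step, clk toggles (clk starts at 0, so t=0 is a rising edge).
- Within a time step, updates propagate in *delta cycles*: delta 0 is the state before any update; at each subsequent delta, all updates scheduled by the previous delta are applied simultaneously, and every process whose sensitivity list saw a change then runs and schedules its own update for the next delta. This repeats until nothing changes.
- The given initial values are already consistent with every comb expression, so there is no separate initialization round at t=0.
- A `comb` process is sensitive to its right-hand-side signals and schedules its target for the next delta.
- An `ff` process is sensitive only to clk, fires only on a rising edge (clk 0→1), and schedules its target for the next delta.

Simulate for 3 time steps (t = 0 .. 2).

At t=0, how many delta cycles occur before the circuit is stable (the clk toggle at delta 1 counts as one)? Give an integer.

5

t=0 Δ0: w7=0 w10=1 w0=1 w5=1 w1=1 clk=0 w2=1 w6=0 w9=0 w4=0
  Δ1: clk:0→1
  Δ2: w1:1→0
  Δ3: w5:1→0
  Δ4: w0:1→0
  Δ5: w10:1→0
  (5Δ to stable)
t=1 Δ0: w7=0 w10=0 w0=0 w5=0 w1=0 clk=1 w2=1 w6=0 w9=0 w4=0
  Δ1: clk:1→0
  (1Δ to stable)
t=2 Δ0: w7=0 w10=0 w0=0 w5=0 w1=0 clk=0 w2=1 w6=0 w9=0 w4=0
  Δ1: clk:0→1
  (1Δ to stable)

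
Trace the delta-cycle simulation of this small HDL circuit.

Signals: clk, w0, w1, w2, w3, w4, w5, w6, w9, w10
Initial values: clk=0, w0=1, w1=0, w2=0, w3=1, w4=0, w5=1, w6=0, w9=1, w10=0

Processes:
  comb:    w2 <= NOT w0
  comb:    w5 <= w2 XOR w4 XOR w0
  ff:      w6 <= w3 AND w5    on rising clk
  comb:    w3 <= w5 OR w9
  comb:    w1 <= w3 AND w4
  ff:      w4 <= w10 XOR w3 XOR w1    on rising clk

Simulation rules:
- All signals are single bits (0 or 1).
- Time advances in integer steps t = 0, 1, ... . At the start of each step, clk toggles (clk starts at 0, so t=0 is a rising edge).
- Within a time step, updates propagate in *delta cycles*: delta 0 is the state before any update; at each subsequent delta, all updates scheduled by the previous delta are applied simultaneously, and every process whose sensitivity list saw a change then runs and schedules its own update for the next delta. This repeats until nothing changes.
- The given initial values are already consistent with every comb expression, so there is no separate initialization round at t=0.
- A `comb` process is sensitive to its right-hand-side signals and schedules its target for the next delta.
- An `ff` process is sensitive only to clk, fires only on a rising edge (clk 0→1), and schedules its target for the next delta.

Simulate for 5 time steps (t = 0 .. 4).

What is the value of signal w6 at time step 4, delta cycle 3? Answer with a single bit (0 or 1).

1

[bits: w10,w9,w3,w0,w6,w1,w4,w2,clk,w5]
t=0: Δ0=0111000001 Δ1=0111000011 Δ2=0111101011 Δ3=0111111010 | 3Δ
t=1: Δ0=0111111010 Δ1=0111111000 | 1Δ
t=2: Δ0=0111111000 Δ1=0111111010 Δ2=0111010010 Δ3=0111000011 | 3Δ
t=3: Δ0=0111000011 Δ1=0111000001 | 1Δ
t=4: Δ0=0111000001 Δ1=0111000011 Δ2=0111101011 Δ3=0111111010 | 3Δ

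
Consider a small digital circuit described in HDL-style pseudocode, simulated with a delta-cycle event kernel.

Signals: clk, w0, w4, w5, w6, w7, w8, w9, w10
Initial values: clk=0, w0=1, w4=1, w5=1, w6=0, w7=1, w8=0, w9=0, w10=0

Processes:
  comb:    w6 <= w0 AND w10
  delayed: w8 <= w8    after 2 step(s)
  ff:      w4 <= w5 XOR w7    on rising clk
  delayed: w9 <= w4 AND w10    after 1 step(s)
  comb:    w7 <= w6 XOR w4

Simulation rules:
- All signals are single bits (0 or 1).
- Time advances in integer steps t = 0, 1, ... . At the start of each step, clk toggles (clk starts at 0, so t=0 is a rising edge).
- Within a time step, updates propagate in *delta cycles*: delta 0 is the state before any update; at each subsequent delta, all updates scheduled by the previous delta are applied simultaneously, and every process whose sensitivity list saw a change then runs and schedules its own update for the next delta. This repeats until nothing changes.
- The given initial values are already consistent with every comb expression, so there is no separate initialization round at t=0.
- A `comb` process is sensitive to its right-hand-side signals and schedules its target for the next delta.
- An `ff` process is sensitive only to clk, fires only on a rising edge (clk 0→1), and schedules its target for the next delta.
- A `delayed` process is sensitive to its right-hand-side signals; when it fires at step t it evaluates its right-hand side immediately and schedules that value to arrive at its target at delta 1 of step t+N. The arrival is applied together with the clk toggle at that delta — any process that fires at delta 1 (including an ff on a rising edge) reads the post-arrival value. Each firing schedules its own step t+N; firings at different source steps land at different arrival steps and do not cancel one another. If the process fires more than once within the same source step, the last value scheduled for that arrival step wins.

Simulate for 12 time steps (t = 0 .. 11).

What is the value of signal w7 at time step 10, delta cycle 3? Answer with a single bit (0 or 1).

t=0 Δ0: w4=1 w10=0 w5=1 clk=0 w8=0 w0=1 w7=1 w9=0 w6=0
  Δ1: clk:0→1
  Δ2: w4:1→0
  Δ3: w7:1→0
  (3Δ to stable)
t=1 Δ0: w4=0 w10=0 w5=1 clk=1 w8=0 w0=1 w7=0 w9=0 w6=0
  Δ1: clk:1→0
  (1Δ to stable)
t=2 Δ0: w4=0 w10=0 w5=1 clk=0 w8=0 w0=1 w7=0 w9=0 w6=0
  Δ1: clk:0→1
  Δ2: w4:0→1
  Δ3: w7:0→1
  (3Δ to stable)
t=3 Δ0: w4=1 w10=0 w5=1 clk=1 w8=0 w0=1 w7=1 w9=0 w6=0
  Δ1: clk:1→0
  (1Δ to stable)
t=4 Δ0: w4=1 w10=0 w5=1 clk=0 w8=0 w0=1 w7=1 w9=0 w6=0
  Δ1: clk:0→1
  Δ2: w4:1→0
  Δ3: w7:1→0
  (3Δ to stable)
t=5 Δ0: w4=0 w10=0 w5=1 clk=1 w8=0 w0=1 w7=0 w9=0 w6=0
  Δ1: clk:1→0
  (1Δ to stable)
t=6 Δ0: w4=0 w10=0 w5=1 clk=0 w8=0 w0=1 w7=0 w9=0 w6=0
  Δ1: clk:0→1
  Δ2: w4:0→1
  Δ3: w7:0→1
  (3Δ to stable)
t=7 Δ0: w4=1 w10=0 w5=1 clk=1 w8=0 w0=1 w7=1 w9=0 w6=0
  Δ1: clk:1→0
  (1Δ to stable)
t=8 Δ0: w4=1 w10=0 w5=1 clk=0 w8=0 w0=1 w7=1 w9=0 w6=0
  Δ1: clk:0→1
  Δ2: w4:1→0
  Δ3: w7:1→0
  (3Δ to stable)
t=9 Δ0: w4=0 w10=0 w5=1 clk=1 w8=0 w0=1 w7=0 w9=0 w6=0
  Δ1: clk:1→0
  (1Δ to stable)
t=10 Δ0: w4=0 w10=0 w5=1 clk=0 w8=0 w0=1 w7=0 w9=0 w6=0
  Δ1: clk:0→1
  Δ2: w4:0→1
  Δ3: w7:0→1
  (3Δ to stable)
t=11 Δ0: w4=1 w10=0 w5=1 clk=1 w8=0 w0=1 w7=1 w9=0 w6=0
  Δ1: clk:1→0
  (1Δ to stable)

1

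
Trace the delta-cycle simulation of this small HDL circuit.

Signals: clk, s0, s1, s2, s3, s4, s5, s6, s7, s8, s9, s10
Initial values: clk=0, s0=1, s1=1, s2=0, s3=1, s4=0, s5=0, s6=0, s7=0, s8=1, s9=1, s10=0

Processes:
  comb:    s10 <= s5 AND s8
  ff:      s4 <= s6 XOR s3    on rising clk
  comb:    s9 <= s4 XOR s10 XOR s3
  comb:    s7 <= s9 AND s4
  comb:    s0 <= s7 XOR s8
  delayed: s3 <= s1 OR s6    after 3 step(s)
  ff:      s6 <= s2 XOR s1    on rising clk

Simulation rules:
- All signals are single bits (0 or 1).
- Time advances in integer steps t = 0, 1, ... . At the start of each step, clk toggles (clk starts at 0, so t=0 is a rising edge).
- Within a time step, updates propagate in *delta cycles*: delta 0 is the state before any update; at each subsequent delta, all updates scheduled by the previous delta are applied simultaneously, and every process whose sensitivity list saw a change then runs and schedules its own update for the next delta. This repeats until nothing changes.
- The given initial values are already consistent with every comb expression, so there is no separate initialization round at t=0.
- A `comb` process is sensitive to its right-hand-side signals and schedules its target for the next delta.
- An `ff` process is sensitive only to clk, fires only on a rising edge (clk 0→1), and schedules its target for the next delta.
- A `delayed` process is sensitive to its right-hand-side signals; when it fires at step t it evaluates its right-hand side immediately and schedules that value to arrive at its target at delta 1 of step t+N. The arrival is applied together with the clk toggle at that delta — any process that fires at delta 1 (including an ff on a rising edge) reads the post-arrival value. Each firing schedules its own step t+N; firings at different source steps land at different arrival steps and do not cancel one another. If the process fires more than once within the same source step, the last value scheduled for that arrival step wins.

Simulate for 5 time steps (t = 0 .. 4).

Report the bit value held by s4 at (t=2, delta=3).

t0.Δ0 s4=0 s6=0 s10=0 s1=1 s3=1 s9=1 s7=0 s0=1 s2=0 s8=1 clk=0 s5=0
t0.Δ1 s4=0 s6=0 s10=0 s1=1 s3=1 s9=1 s7=0 s0=1 s2=0 s8=1 clk=1 s5=0
t0.Δ2 s4=1 s6=1 s10=0 s1=1 s3=1 s9=1 s7=0 s0=1 s2=0 s8=1 clk=1 s5=0
t0.Δ3 s4=1 s6=1 s10=0 s1=1 s3=1 s9=0 s7=1 s0=1 s2=0 s8=1 clk=1 s5=0
t0.Δ4 s4=1 s6=1 s10=0 s1=1 s3=1 s9=0 s7=0 s0=0 s2=0 s8=1 clk=1 s5=0
t0.Δ5 s4=1 s6=1 s10=0 s1=1 s3=1 s9=0 s7=0 s0=1 s2=0 s8=1 clk=1 s5=0
t1.Δ0 s4=1 s6=1 s10=0 s1=1 s3=1 s9=0 s7=0 s0=1 s2=0 s8=1 clk=1 s5=0
t1.Δ1 s4=1 s6=1 s10=0 s1=1 s3=1 s9=0 s7=0 s0=1 s2=0 s8=1 clk=0 s5=0
t2.Δ0 s4=1 s6=1 s10=0 s1=1 s3=1 s9=0 s7=0 s0=1 s2=0 s8=1 clk=0 s5=0
t2.Δ1 s4=1 s6=1 s10=0 s1=1 s3=1 s9=0 s7=0 s0=1 s2=0 s8=1 clk=1 s5=0
t2.Δ2 s4=0 s6=1 s10=0 s1=1 s3=1 s9=0 s7=0 s0=1 s2=0 s8=1 clk=1 s5=0
t2.Δ3 s4=0 s6=1 s10=0 s1=1 s3=1 s9=1 s7=0 s0=1 s2=0 s8=1 clk=1 s5=0
t3.Δ0 s4=0 s6=1 s10=0 s1=1 s3=1 s9=1 s7=0 s0=1 s2=0 s8=1 clk=1 s5=0
t3.Δ1 s4=0 s6=1 s10=0 s1=1 s3=1 s9=1 s7=0 s0=1 s2=0 s8=1 clk=0 s5=0
t4.Δ0 s4=0 s6=1 s10=0 s1=1 s3=1 s9=1 s7=0 s0=1 s2=0 s8=1 clk=0 s5=0
t4.Δ1 s4=0 s6=1 s10=0 s1=1 s3=1 s9=1 s7=0 s0=1 s2=0 s8=1 clk=1 s5=0

0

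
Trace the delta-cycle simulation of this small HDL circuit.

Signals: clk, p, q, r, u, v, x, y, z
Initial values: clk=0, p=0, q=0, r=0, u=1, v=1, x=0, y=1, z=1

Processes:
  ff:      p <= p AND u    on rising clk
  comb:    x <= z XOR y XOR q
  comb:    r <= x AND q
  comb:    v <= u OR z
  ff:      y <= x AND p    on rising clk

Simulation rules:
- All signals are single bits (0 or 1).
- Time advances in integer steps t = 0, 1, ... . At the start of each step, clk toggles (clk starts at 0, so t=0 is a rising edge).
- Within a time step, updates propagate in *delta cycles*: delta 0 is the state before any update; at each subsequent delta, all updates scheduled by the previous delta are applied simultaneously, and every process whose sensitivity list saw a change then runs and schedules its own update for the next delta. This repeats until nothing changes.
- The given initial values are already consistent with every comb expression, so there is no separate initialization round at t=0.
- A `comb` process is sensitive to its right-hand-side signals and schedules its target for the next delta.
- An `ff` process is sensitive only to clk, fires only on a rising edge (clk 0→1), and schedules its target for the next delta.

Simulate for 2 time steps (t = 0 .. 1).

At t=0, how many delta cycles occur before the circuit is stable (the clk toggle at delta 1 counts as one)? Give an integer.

[bits: y,x,z,r,q,clk,p,u,v]
t=0: Δ0=101000011 Δ1=101001011 Δ2=001001011 Δ3=011001011 | 3Δ
t=1: Δ0=011001011 Δ1=011000011 | 1Δ

3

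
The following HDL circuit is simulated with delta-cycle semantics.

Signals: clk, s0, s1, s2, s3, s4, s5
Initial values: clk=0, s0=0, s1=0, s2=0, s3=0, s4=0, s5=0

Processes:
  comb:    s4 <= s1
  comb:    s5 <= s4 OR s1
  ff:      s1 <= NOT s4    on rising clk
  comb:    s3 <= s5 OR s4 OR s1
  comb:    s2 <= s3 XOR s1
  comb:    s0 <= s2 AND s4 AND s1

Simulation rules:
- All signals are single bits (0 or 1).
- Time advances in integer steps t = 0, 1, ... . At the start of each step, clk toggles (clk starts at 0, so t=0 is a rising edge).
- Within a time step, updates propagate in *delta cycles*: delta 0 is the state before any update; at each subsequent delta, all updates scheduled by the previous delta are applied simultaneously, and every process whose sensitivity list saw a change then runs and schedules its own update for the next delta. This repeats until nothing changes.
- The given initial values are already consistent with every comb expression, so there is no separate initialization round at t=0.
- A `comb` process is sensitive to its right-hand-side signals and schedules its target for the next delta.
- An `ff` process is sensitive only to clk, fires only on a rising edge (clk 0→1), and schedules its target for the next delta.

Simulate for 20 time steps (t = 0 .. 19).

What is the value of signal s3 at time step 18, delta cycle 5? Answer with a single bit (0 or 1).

0

t=0 Δ0: s3=0 clk=0 s5=0 s1=0 s4=0 s0=0 s2=0
  Δ1: clk:0→1
  Δ2: s1:0→1
  Δ3: s3:0→1, s5:0→1, s4:0→1, s2:0→1
  Δ4: s0:0→1, s2:1→0
  Δ5: s0:1→0
  (5Δ to stable)
t=1 Δ0: s3=1 clk=1 s5=1 s1=1 s4=1 s0=0 s2=0
  Δ1: clk:1→0
  (1Δ to stable)
t=2 Δ0: s3=1 clk=0 s5=1 s1=1 s4=1 s0=0 s2=0
  Δ1: clk:0→1
  Δ2: s1:1→0
  Δ3: s4:1→0, s2:0→1
  Δ4: s5:1→0
  Δ5: s3:1→0
  Δ6: s2:1→0
  (6Δ to stable)
t=3 Δ0: s3=0 clk=1 s5=0 s1=0 s4=0 s0=0 s2=0
  Δ1: clk:1→0
  (1Δ to stable)
t=4 Δ0: s3=0 clk=0 s5=0 s1=0 s4=0 s0=0 s2=0
  Δ1: clk:0→1
  Δ2: s1:0→1
  Δ3: s3:0→1, s5:0→1, s4:0→1, s2:0→1
  Δ4: s0:0→1, s2:1→0
  Δ5: s0:1→0
  (5Δ to stable)
t=5 Δ0: s3=1 clk=1 s5=1 s1=1 s4=1 s0=0 s2=0
  Δ1: clk:1→0
  (1Δ to stable)
t=6 Δ0: s3=1 clk=0 s5=1 s1=1 s4=1 s0=0 s2=0
  Δ1: clk:0→1
  Δ2: s1:1→0
  Δ3: s4:1→0, s2:0→1
  Δ4: s5:1→0
  Δ5: s3:1→0
  Δ6: s2:1→0
  (6Δ to stable)
t=7 Δ0: s3=0 clk=1 s5=0 s1=0 s4=0 s0=0 s2=0
  Δ1: clk:1→0
  (1Δ to stable)
t=8 Δ0: s3=0 clk=0 s5=0 s1=0 s4=0 s0=0 s2=0
  Δ1: clk:0→1
  Δ2: s1:0→1
  Δ3: s3:0→1, s5:0→1, s4:0→1, s2:0→1
  Δ4: s0:0→1, s2:1→0
  Δ5: s0:1→0
  (5Δ to stable)
t=9 Δ0: s3=1 clk=1 s5=1 s1=1 s4=1 s0=0 s2=0
  Δ1: clk:1→0
  (1Δ to stable)
t=10 Δ0: s3=1 clk=0 s5=1 s1=1 s4=1 s0=0 s2=0
  Δ1: clk:0→1
  Δ2: s1:1→0
  Δ3: s4:1→0, s2:0→1
  Δ4: s5:1→0
  Δ5: s3:1→0
  Δ6: s2:1→0
  (6Δ to stable)
t=11 Δ0: s3=0 clk=1 s5=0 s1=0 s4=0 s0=0 s2=0
  Δ1: clk:1→0
  (1Δ to stable)
t=12 Δ0: s3=0 clk=0 s5=0 s1=0 s4=0 s0=0 s2=0
  Δ1: clk:0→1
  Δ2: s1:0→1
  Δ3: s3:0→1, s5:0→1, s4:0→1, s2:0→1
  Δ4: s0:0→1, s2:1→0
  Δ5: s0:1→0
  (5Δ to stable)
t=13 Δ0: s3=1 clk=1 s5=1 s1=1 s4=1 s0=0 s2=0
  Δ1: clk:1→0
  (1Δ to stable)
t=14 Δ0: s3=1 clk=0 s5=1 s1=1 s4=1 s0=0 s2=0
  Δ1: clk:0→1
  Δ2: s1:1→0
  Δ3: s4:1→0, s2:0→1
  Δ4: s5:1→0
  Δ5: s3:1→0
  Δ6: s2:1→0
  (6Δ to stable)
t=15 Δ0: s3=0 clk=1 s5=0 s1=0 s4=0 s0=0 s2=0
  Δ1: clk:1→0
  (1Δ to stable)
t=16 Δ0: s3=0 clk=0 s5=0 s1=0 s4=0 s0=0 s2=0
  Δ1: clk:0→1
  Δ2: s1:0→1
  Δ3: s3:0→1, s5:0→1, s4:0→1, s2:0→1
  Δ4: s0:0→1, s2:1→0
  Δ5: s0:1→0
  (5Δ to stable)
t=17 Δ0: s3=1 clk=1 s5=1 s1=1 s4=1 s0=0 s2=0
  Δ1: clk:1→0
  (1Δ to stable)
t=18 Δ0: s3=1 clk=0 s5=1 s1=1 s4=1 s0=0 s2=0
  Δ1: clk:0→1
  Δ2: s1:1→0
  Δ3: s4:1→0, s2:0→1
  Δ4: s5:1→0
  Δ5: s3:1→0
  Δ6: s2:1→0
  (6Δ to stable)
t=19 Δ0: s3=0 clk=1 s5=0 s1=0 s4=0 s0=0 s2=0
  Δ1: clk:1→0
  (1Δ to stable)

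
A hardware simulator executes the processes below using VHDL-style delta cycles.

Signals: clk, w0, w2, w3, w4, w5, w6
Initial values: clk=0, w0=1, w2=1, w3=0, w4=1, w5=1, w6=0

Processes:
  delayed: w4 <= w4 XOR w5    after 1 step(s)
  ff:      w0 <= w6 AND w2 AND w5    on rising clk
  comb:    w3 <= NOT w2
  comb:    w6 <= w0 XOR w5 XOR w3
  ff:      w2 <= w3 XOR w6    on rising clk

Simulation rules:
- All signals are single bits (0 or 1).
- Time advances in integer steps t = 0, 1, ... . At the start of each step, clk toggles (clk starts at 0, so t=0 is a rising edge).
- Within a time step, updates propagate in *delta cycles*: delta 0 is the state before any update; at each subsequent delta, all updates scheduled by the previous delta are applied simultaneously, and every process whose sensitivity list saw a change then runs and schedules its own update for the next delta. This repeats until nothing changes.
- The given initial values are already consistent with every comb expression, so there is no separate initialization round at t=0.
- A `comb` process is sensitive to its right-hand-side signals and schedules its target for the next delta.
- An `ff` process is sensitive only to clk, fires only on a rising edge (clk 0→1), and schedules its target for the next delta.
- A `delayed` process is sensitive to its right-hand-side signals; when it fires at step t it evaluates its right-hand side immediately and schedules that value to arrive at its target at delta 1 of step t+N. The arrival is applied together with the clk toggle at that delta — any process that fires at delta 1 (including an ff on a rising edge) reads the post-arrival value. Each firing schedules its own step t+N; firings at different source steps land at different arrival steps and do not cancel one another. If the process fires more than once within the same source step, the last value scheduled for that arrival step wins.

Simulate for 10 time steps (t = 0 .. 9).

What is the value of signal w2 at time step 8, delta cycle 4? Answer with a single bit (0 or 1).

1

t=0 Δ0: w6=0 w0=1 w3=0 clk=0 w4=1 w2=1 w5=1
  Δ1: clk:0→1
  Δ2: w0:1→0, w2:1→0
  Δ3: w6:0→1, w3:0→1
  Δ4: w6:1→0
  (4Δ to stable)
t=1 Δ0: w6=0 w0=0 w3=1 clk=1 w4=1 w2=0 w5=1
  Δ1: clk:1→0
  (1Δ to stable)
t=2 Δ0: w6=0 w0=0 w3=1 clk=0 w4=1 w2=0 w5=1
  Δ1: clk:0→1
  Δ2: w2:0→1
  Δ3: w3:1→0
  Δ4: w6:0→1
  (4Δ to stable)
t=3 Δ0: w6=1 w0=0 w3=0 clk=1 w4=1 w2=1 w5=1
  Δ1: clk:1→0
  (1Δ to stable)
t=4 Δ0: w6=1 w0=0 w3=0 clk=0 w4=1 w2=1 w5=1
  Δ1: clk:0→1
  Δ2: w0:0→1
  Δ3: w6:1→0
  (3Δ to stable)
t=5 Δ0: w6=0 w0=1 w3=0 clk=1 w4=1 w2=1 w5=1
  Δ1: clk:1→0
  (1Δ to stable)
t=6 Δ0: w6=0 w0=1 w3=0 clk=0 w4=1 w2=1 w5=1
  Δ1: clk:0→1
  Δ2: w0:1→0, w2:1→0
  Δ3: w6:0→1, w3:0→1
  Δ4: w6:1→0
  (4Δ to stable)
t=7 Δ0: w6=0 w0=0 w3=1 clk=1 w4=1 w2=0 w5=1
  Δ1: clk:1→0
  (1Δ to stable)
t=8 Δ0: w6=0 w0=0 w3=1 clk=0 w4=1 w2=0 w5=1
  Δ1: clk:0→1
  Δ2: w2:0→1
  Δ3: w3:1→0
  Δ4: w6:0→1
  (4Δ to stable)
t=9 Δ0: w6=1 w0=0 w3=0 clk=1 w4=1 w2=1 w5=1
  Δ1: clk:1→0
  (1Δ to stable)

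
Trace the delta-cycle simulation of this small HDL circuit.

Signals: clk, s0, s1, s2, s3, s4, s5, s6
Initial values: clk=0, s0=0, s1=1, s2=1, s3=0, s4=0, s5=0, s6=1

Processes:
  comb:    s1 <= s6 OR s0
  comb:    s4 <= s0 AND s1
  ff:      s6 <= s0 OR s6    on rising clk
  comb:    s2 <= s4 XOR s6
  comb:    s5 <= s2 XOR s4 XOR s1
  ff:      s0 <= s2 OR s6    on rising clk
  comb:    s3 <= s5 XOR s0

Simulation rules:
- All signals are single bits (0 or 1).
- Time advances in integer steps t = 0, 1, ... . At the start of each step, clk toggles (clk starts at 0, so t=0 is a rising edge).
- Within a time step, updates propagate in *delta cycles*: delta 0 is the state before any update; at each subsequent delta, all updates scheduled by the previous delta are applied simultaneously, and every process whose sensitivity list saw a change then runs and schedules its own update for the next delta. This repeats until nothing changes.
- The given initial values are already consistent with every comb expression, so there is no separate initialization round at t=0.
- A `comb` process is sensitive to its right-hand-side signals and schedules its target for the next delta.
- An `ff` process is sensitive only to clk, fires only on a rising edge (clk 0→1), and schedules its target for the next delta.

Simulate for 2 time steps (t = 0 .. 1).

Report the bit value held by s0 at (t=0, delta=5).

1

[bits: s3,s5,s4,clk,s0,s6,s1,s2]
t=0: Δ0=00000111 Δ1=00010111 Δ2=00011111 Δ3=10111111 Δ4=11111110 Δ5=00111110 Δ6=10111110 | 6Δ
t=1: Δ0=10111110 Δ1=10101110 | 1Δ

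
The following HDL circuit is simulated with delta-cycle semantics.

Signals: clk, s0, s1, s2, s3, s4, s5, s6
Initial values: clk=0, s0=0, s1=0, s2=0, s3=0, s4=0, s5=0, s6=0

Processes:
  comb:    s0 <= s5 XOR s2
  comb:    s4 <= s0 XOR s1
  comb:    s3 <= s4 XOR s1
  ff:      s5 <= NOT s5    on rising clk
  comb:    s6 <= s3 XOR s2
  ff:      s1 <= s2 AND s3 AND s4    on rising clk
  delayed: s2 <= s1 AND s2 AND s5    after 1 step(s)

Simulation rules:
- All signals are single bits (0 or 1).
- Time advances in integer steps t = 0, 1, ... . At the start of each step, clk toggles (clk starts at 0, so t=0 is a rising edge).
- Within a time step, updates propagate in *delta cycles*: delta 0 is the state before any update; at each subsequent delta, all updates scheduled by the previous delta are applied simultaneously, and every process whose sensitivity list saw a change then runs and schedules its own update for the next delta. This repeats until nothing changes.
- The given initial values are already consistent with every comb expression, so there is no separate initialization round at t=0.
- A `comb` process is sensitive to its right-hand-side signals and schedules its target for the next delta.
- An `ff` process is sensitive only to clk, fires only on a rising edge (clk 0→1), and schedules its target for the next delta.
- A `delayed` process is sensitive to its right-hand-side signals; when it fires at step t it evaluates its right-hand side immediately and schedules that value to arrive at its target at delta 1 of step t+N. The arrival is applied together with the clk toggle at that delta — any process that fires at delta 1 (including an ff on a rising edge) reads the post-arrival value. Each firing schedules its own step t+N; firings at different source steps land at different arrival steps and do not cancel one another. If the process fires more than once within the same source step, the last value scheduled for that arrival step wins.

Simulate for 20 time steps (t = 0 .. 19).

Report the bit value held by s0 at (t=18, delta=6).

t0.Δ0 s0=0 s4=0 s2=0 s1=0 s6=0 s3=0 s5=0 clk=0
t0.Δ1 s0=0 s4=0 s2=0 s1=0 s6=0 s3=0 s5=0 clk=1
t0.Δ2 s0=0 s4=0 s2=0 s1=0 s6=0 s3=0 s5=1 clk=1
t0.Δ3 s0=1 s4=0 s2=0 s1=0 s6=0 s3=0 s5=1 clk=1
t0.Δ4 s0=1 s4=1 s2=0 s1=0 s6=0 s3=0 s5=1 clk=1
t0.Δ5 s0=1 s4=1 s2=0 s1=0 s6=0 s3=1 s5=1 clk=1
t0.Δ6 s0=1 s4=1 s2=0 s1=0 s6=1 s3=1 s5=1 clk=1
t1.Δ0 s0=1 s4=1 s2=0 s1=0 s6=1 s3=1 s5=1 clk=1
t1.Δ1 s0=1 s4=1 s2=0 s1=0 s6=1 s3=1 s5=1 clk=0
t2.Δ0 s0=1 s4=1 s2=0 s1=0 s6=1 s3=1 s5=1 clk=0
t2.Δ1 s0=1 s4=1 s2=0 s1=0 s6=1 s3=1 s5=1 clk=1
t2.Δ2 s0=1 s4=1 s2=0 s1=0 s6=1 s3=1 s5=0 clk=1
t2.Δ3 s0=0 s4=1 s2=0 s1=0 s6=1 s3=1 s5=0 clk=1
t2.Δ4 s0=0 s4=0 s2=0 s1=0 s6=1 s3=1 s5=0 clk=1
t2.Δ5 s0=0 s4=0 s2=0 s1=0 s6=1 s3=0 s5=0 clk=1
t2.Δ6 s0=0 s4=0 s2=0 s1=0 s6=0 s3=0 s5=0 clk=1
t3.Δ0 s0=0 s4=0 s2=0 s1=0 s6=0 s3=0 s5=0 clk=1
t3.Δ1 s0=0 s4=0 s2=0 s1=0 s6=0 s3=0 s5=0 clk=0
t4.Δ0 s0=0 s4=0 s2=0 s1=0 s6=0 s3=0 s5=0 clk=0
t4.Δ1 s0=0 s4=0 s2=0 s1=0 s6=0 s3=0 s5=0 clk=1
t4.Δ2 s0=0 s4=0 s2=0 s1=0 s6=0 s3=0 s5=1 clk=1
t4.Δ3 s0=1 s4=0 s2=0 s1=0 s6=0 s3=0 s5=1 clk=1
t4.Δ4 s0=1 s4=1 s2=0 s1=0 s6=0 s3=0 s5=1 clk=1
t4.Δ5 s0=1 s4=1 s2=0 s1=0 s6=0 s3=1 s5=1 clk=1
t4.Δ6 s0=1 s4=1 s2=0 s1=0 s6=1 s3=1 s5=1 clk=1
t5.Δ0 s0=1 s4=1 s2=0 s1=0 s6=1 s3=1 s5=1 clk=1
t5.Δ1 s0=1 s4=1 s2=0 s1=0 s6=1 s3=1 s5=1 clk=0
t6.Δ0 s0=1 s4=1 s2=0 s1=0 s6=1 s3=1 s5=1 clk=0
t6.Δ1 s0=1 s4=1 s2=0 s1=0 s6=1 s3=1 s5=1 clk=1
t6.Δ2 s0=1 s4=1 s2=0 s1=0 s6=1 s3=1 s5=0 clk=1
t6.Δ3 s0=0 s4=1 s2=0 s1=0 s6=1 s3=1 s5=0 clk=1
t6.Δ4 s0=0 s4=0 s2=0 s1=0 s6=1 s3=1 s5=0 clk=1
t6.Δ5 s0=0 s4=0 s2=0 s1=0 s6=1 s3=0 s5=0 clk=1
t6.Δ6 s0=0 s4=0 s2=0 s1=0 s6=0 s3=0 s5=0 clk=1
t7.Δ0 s0=0 s4=0 s2=0 s1=0 s6=0 s3=0 s5=0 clk=1
t7.Δ1 s0=0 s4=0 s2=0 s1=0 s6=0 s3=0 s5=0 clk=0
t8.Δ0 s0=0 s4=0 s2=0 s1=0 s6=0 s3=0 s5=0 clk=0
t8.Δ1 s0=0 s4=0 s2=0 s1=0 s6=0 s3=0 s5=0 clk=1
t8.Δ2 s0=0 s4=0 s2=0 s1=0 s6=0 s3=0 s5=1 clk=1
t8.Δ3 s0=1 s4=0 s2=0 s1=0 s6=0 s3=0 s5=1 clk=1
t8.Δ4 s0=1 s4=1 s2=0 s1=0 s6=0 s3=0 s5=1 clk=1
t8.Δ5 s0=1 s4=1 s2=0 s1=0 s6=0 s3=1 s5=1 clk=1
t8.Δ6 s0=1 s4=1 s2=0 s1=0 s6=1 s3=1 s5=1 clk=1
t9.Δ0 s0=1 s4=1 s2=0 s1=0 s6=1 s3=1 s5=1 clk=1
t9.Δ1 s0=1 s4=1 s2=0 s1=0 s6=1 s3=1 s5=1 clk=0
t10.Δ0 s0=1 s4=1 s2=0 s1=0 s6=1 s3=1 s5=1 clk=0
t10.Δ1 s0=1 s4=1 s2=0 s1=0 s6=1 s3=1 s5=1 clk=1
t10.Δ2 s0=1 s4=1 s2=0 s1=0 s6=1 s3=1 s5=0 clk=1
t10.Δ3 s0=0 s4=1 s2=0 s1=0 s6=1 s3=1 s5=0 clk=1
t10.Δ4 s0=0 s4=0 s2=0 s1=0 s6=1 s3=1 s5=0 clk=1
t10.Δ5 s0=0 s4=0 s2=0 s1=0 s6=1 s3=0 s5=0 clk=1
t10.Δ6 s0=0 s4=0 s2=0 s1=0 s6=0 s3=0 s5=0 clk=1
t11.Δ0 s0=0 s4=0 s2=0 s1=0 s6=0 s3=0 s5=0 clk=1
t11.Δ1 s0=0 s4=0 s2=0 s1=0 s6=0 s3=0 s5=0 clk=0
t12.Δ0 s0=0 s4=0 s2=0 s1=0 s6=0 s3=0 s5=0 clk=0
t12.Δ1 s0=0 s4=0 s2=0 s1=0 s6=0 s3=0 s5=0 clk=1
t12.Δ2 s0=0 s4=0 s2=0 s1=0 s6=0 s3=0 s5=1 clk=1
t12.Δ3 s0=1 s4=0 s2=0 s1=0 s6=0 s3=0 s5=1 clk=1
t12.Δ4 s0=1 s4=1 s2=0 s1=0 s6=0 s3=0 s5=1 clk=1
t12.Δ5 s0=1 s4=1 s2=0 s1=0 s6=0 s3=1 s5=1 clk=1
t12.Δ6 s0=1 s4=1 s2=0 s1=0 s6=1 s3=1 s5=1 clk=1
t13.Δ0 s0=1 s4=1 s2=0 s1=0 s6=1 s3=1 s5=1 clk=1
t13.Δ1 s0=1 s4=1 s2=0 s1=0 s6=1 s3=1 s5=1 clk=0
t14.Δ0 s0=1 s4=1 s2=0 s1=0 s6=1 s3=1 s5=1 clk=0
t14.Δ1 s0=1 s4=1 s2=0 s1=0 s6=1 s3=1 s5=1 clk=1
t14.Δ2 s0=1 s4=1 s2=0 s1=0 s6=1 s3=1 s5=0 clk=1
t14.Δ3 s0=0 s4=1 s2=0 s1=0 s6=1 s3=1 s5=0 clk=1
t14.Δ4 s0=0 s4=0 s2=0 s1=0 s6=1 s3=1 s5=0 clk=1
t14.Δ5 s0=0 s4=0 s2=0 s1=0 s6=1 s3=0 s5=0 clk=1
t14.Δ6 s0=0 s4=0 s2=0 s1=0 s6=0 s3=0 s5=0 clk=1
t15.Δ0 s0=0 s4=0 s2=0 s1=0 s6=0 s3=0 s5=0 clk=1
t15.Δ1 s0=0 s4=0 s2=0 s1=0 s6=0 s3=0 s5=0 clk=0
t16.Δ0 s0=0 s4=0 s2=0 s1=0 s6=0 s3=0 s5=0 clk=0
t16.Δ1 s0=0 s4=0 s2=0 s1=0 s6=0 s3=0 s5=0 clk=1
t16.Δ2 s0=0 s4=0 s2=0 s1=0 s6=0 s3=0 s5=1 clk=1
t16.Δ3 s0=1 s4=0 s2=0 s1=0 s6=0 s3=0 s5=1 clk=1
t16.Δ4 s0=1 s4=1 s2=0 s1=0 s6=0 s3=0 s5=1 clk=1
t16.Δ5 s0=1 s4=1 s2=0 s1=0 s6=0 s3=1 s5=1 clk=1
t16.Δ6 s0=1 s4=1 s2=0 s1=0 s6=1 s3=1 s5=1 clk=1
t17.Δ0 s0=1 s4=1 s2=0 s1=0 s6=1 s3=1 s5=1 clk=1
t17.Δ1 s0=1 s4=1 s2=0 s1=0 s6=1 s3=1 s5=1 clk=0
t18.Δ0 s0=1 s4=1 s2=0 s1=0 s6=1 s3=1 s5=1 clk=0
t18.Δ1 s0=1 s4=1 s2=0 s1=0 s6=1 s3=1 s5=1 clk=1
t18.Δ2 s0=1 s4=1 s2=0 s1=0 s6=1 s3=1 s5=0 clk=1
t18.Δ3 s0=0 s4=1 s2=0 s1=0 s6=1 s3=1 s5=0 clk=1
t18.Δ4 s0=0 s4=0 s2=0 s1=0 s6=1 s3=1 s5=0 clk=1
t18.Δ5 s0=0 s4=0 s2=0 s1=0 s6=1 s3=0 s5=0 clk=1
t18.Δ6 s0=0 s4=0 s2=0 s1=0 s6=0 s3=0 s5=0 clk=1
t19.Δ0 s0=0 s4=0 s2=0 s1=0 s6=0 s3=0 s5=0 clk=1
t19.Δ1 s0=0 s4=0 s2=0 s1=0 s6=0 s3=0 s5=0 clk=0

0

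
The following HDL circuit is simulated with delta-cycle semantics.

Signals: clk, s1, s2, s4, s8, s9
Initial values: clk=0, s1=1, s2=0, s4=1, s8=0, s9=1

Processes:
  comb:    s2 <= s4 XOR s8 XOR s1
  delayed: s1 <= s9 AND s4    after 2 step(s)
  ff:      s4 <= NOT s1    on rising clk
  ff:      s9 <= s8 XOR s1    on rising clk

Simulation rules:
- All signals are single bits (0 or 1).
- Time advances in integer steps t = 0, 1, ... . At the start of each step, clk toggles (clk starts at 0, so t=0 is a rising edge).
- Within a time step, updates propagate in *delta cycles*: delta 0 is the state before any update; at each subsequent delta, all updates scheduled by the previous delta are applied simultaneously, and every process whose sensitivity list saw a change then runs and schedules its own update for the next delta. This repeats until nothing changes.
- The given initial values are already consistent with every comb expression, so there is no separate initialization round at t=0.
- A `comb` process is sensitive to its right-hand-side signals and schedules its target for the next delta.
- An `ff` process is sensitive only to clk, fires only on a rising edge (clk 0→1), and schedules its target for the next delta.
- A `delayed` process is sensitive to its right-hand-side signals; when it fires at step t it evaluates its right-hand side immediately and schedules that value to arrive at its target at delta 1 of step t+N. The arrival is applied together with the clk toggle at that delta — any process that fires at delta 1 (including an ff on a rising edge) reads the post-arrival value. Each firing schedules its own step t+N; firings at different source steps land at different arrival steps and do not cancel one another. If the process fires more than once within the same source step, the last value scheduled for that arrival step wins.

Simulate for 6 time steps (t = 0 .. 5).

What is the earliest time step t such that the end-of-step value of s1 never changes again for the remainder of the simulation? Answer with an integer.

t0.Δ0 clk=0 s4=1 s2=0 s9=1 s8=0 s1=1
t0.Δ1 clk=1 s4=1 s2=0 s9=1 s8=0 s1=1
t0.Δ2 clk=1 s4=0 s2=0 s9=1 s8=0 s1=1
t0.Δ3 clk=1 s4=0 s2=1 s9=1 s8=0 s1=1
t1.Δ0 clk=1 s4=0 s2=1 s9=1 s8=0 s1=1
t1.Δ1 clk=0 s4=0 s2=1 s9=1 s8=0 s1=1
t2.Δ0 clk=0 s4=0 s2=1 s9=1 s8=0 s1=1
t2.Δ1 clk=1 s4=0 s2=1 s9=1 s8=0 s1=0
t2.Δ2 clk=1 s4=1 s2=0 s9=0 s8=0 s1=0
t2.Δ3 clk=1 s4=1 s2=1 s9=0 s8=0 s1=0
t3.Δ0 clk=1 s4=1 s2=1 s9=0 s8=0 s1=0
t3.Δ1 clk=0 s4=1 s2=1 s9=0 s8=0 s1=0
t4.Δ0 clk=0 s4=1 s2=1 s9=0 s8=0 s1=0
t4.Δ1 clk=1 s4=1 s2=1 s9=0 s8=0 s1=0
t5.Δ0 clk=1 s4=1 s2=1 s9=0 s8=0 s1=0
t5.Δ1 clk=0 s4=1 s2=1 s9=0 s8=0 s1=0

2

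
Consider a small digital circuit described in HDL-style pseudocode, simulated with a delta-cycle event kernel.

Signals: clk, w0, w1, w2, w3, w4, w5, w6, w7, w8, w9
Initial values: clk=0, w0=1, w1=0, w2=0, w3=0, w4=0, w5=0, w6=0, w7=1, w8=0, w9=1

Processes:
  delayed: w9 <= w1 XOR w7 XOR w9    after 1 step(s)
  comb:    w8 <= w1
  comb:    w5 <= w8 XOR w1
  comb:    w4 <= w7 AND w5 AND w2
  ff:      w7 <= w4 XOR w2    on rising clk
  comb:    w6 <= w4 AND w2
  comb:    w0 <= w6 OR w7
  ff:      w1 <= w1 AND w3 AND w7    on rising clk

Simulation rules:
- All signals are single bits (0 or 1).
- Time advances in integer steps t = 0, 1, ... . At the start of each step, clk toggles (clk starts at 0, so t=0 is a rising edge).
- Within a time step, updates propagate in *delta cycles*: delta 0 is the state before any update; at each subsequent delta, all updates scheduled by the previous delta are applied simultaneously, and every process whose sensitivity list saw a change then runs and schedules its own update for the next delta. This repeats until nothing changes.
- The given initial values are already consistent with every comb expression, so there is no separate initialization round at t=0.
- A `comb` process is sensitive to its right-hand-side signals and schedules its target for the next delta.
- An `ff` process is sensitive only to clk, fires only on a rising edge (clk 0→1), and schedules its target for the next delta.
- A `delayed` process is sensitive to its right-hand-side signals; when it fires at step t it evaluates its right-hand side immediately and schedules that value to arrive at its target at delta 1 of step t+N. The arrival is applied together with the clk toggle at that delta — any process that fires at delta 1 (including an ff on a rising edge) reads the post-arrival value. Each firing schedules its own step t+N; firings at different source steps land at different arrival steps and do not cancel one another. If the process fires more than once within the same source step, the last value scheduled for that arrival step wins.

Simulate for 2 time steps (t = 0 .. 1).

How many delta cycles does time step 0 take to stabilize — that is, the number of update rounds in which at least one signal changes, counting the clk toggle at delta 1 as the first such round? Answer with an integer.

t=0 Δ0: w8=0 w5=0 w1=0 w7=1 w2=0 w0=1 w3=0 w4=0 w9=1 clk=0 w6=0
  Δ1: clk:0→1
  Δ2: w7:1→0
  Δ3: w0:1→0
  (3Δ to stable)
t=1 Δ0: w8=0 w5=0 w1=0 w7=0 w2=0 w0=0 w3=0 w4=0 w9=1 clk=1 w6=0
  Δ1: clk:1→0
  (1Δ to stable)

3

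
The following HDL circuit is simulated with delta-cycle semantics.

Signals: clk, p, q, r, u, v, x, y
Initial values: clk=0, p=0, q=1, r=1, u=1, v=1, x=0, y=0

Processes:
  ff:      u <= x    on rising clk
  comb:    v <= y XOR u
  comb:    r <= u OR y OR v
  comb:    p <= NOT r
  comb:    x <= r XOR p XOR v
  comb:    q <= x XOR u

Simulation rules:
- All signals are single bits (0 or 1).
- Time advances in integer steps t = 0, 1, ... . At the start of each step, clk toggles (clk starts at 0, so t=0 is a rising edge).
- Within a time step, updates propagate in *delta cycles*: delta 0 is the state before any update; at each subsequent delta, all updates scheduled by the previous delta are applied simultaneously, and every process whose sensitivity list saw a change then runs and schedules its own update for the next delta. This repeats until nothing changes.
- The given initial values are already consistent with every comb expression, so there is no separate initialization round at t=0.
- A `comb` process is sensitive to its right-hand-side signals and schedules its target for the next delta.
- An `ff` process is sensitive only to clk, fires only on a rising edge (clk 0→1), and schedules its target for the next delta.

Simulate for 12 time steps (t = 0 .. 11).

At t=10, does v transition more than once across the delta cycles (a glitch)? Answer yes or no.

no

t=0 Δ0: y=0 v=1 u=1 r=1 x=0 p=0 q=1 clk=0
  Δ1: clk:0→1
  Δ2: u:1→0
  Δ3: v:1→0, q:1→0
  Δ4: r:1→0, x:0→1
  Δ5: x:1→0, p:0→1, q:0→1
  Δ6: x:0→1, q:1→0
  Δ7: q:0→1
  (7Δ to stable)
t=1 Δ0: y=0 v=0 u=0 r=0 x=1 p=1 q=1 clk=1
  Δ1: clk:1→0
  (1Δ to stable)
t=2 Δ0: y=0 v=0 u=0 r=0 x=1 p=1 q=1 clk=0
  Δ1: clk:0→1
  Δ2: u:0→1
  Δ3: v:0→1, r:0→1, q:1→0
  Δ4: p:1→0
  Δ5: x:1→0
  Δ6: q:0→1
  (6Δ to stable)
t=3 Δ0: y=0 v=1 u=1 r=1 x=0 p=0 q=1 clk=1
  Δ1: clk:1→0
  (1Δ to stable)
t=4 Δ0: y=0 v=1 u=1 r=1 x=0 p=0 q=1 clk=0
  Δ1: clk:0→1
  Δ2: u:1→0
  Δ3: v:1→0, q:1→0
  Δ4: r:1→0, x:0→1
  Δ5: x:1→0, p:0→1, q:0→1
  Δ6: x:0→1, q:1→0
  Δ7: q:0→1
  (7Δ to stable)
t=5 Δ0: y=0 v=0 u=0 r=0 x=1 p=1 q=1 clk=1
  Δ1: clk:1→0
  (1Δ to stable)
t=6 Δ0: y=0 v=0 u=0 r=0 x=1 p=1 q=1 clk=0
  Δ1: clk:0→1
  Δ2: u:0→1
  Δ3: v:0→1, r:0→1, q:1→0
  Δ4: p:1→0
  Δ5: x:1→0
  Δ6: q:0→1
  (6Δ to stable)
t=7 Δ0: y=0 v=1 u=1 r=1 x=0 p=0 q=1 clk=1
  Δ1: clk:1→0
  (1Δ to stable)
t=8 Δ0: y=0 v=1 u=1 r=1 x=0 p=0 q=1 clk=0
  Δ1: clk:0→1
  Δ2: u:1→0
  Δ3: v:1→0, q:1→0
  Δ4: r:1→0, x:0→1
  Δ5: x:1→0, p:0→1, q:0→1
  Δ6: x:0→1, q:1→0
  Δ7: q:0→1
  (7Δ to stable)
t=9 Δ0: y=0 v=0 u=0 r=0 x=1 p=1 q=1 clk=1
  Δ1: clk:1→0
  (1Δ to stable)
t=10 Δ0: y=0 v=0 u=0 r=0 x=1 p=1 q=1 clk=0
  Δ1: clk:0→1
  Δ2: u:0→1
  Δ3: v:0→1, r:0→1, q:1→0
  Δ4: p:1→0
  Δ5: x:1→0
  Δ6: q:0→1
  (6Δ to stable)
t=11 Δ0: y=0 v=1 u=1 r=1 x=0 p=0 q=1 clk=1
  Δ1: clk:1→0
  (1Δ to stable)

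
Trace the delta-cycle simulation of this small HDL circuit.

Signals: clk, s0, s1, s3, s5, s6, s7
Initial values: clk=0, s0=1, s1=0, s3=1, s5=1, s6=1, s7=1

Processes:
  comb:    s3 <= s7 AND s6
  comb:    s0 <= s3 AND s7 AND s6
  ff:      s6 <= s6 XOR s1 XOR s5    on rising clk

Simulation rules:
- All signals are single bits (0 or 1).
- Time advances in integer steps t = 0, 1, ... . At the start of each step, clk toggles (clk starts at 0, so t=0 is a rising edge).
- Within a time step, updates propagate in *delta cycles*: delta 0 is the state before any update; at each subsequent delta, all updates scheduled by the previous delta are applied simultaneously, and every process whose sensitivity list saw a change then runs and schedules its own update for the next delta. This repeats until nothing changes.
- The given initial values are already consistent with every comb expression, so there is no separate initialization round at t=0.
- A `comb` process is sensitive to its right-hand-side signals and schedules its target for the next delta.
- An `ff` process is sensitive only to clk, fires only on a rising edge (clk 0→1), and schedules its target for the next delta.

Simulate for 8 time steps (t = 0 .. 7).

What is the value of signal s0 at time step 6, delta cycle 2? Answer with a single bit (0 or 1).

0

[bits: s7,s3,s0,s1,s6,clk,s5]
t=0: Δ0=1110101 Δ1=1110111 Δ2=1110011 Δ3=1000011 | 3Δ
t=1: Δ0=1000011 Δ1=1000001 | 1Δ
t=2: Δ0=1000001 Δ1=1000011 Δ2=1000111 Δ3=1100111 Δ4=1110111 | 4Δ
t=3: Δ0=1110111 Δ1=1110101 | 1Δ
t=4: Δ0=1110101 Δ1=1110111 Δ2=1110011 Δ3=1000011 | 3Δ
t=5: Δ0=1000011 Δ1=1000001 | 1Δ
t=6: Δ0=1000001 Δ1=1000011 Δ2=1000111 Δ3=1100111 Δ4=1110111 | 4Δ
t=7: Δ0=1110111 Δ1=1110101 | 1Δ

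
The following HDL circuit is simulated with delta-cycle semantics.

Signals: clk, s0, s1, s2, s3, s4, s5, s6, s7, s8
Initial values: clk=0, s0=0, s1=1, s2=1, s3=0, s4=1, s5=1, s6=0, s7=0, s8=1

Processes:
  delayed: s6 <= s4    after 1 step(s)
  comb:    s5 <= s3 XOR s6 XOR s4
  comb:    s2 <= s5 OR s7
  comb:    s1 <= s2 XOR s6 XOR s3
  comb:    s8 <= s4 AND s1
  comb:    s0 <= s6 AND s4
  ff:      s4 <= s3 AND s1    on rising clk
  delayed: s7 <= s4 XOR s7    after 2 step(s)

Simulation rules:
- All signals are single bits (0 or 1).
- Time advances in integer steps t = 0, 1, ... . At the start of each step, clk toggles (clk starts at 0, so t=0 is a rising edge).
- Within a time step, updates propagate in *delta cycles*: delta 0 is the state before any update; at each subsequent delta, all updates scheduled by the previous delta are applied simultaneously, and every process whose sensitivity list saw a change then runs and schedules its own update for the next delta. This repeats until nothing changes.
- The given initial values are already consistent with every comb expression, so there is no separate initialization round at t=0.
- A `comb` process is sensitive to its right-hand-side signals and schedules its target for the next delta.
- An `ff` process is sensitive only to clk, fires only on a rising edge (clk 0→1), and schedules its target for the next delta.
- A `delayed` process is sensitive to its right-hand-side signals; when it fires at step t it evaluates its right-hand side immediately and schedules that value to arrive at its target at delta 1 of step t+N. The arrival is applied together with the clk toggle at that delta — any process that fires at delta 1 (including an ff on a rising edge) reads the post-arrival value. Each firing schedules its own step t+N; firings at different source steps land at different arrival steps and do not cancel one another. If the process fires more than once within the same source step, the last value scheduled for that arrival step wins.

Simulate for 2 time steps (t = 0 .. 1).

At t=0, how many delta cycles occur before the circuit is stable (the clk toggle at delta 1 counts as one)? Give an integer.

t0.Δ0 clk=0 s4=1 s8=1 s6=0 s2=1 s1=1 s0=0 s3=0 s7=0 s5=1
t0.Δ1 clk=1 s4=1 s8=1 s6=0 s2=1 s1=1 s0=0 s3=0 s7=0 s5=1
t0.Δ2 clk=1 s4=0 s8=1 s6=0 s2=1 s1=1 s0=0 s3=0 s7=0 s5=1
t0.Δ3 clk=1 s4=0 s8=0 s6=0 s2=1 s1=1 s0=0 s3=0 s7=0 s5=0
t0.Δ4 clk=1 s4=0 s8=0 s6=0 s2=0 s1=1 s0=0 s3=0 s7=0 s5=0
t0.Δ5 clk=1 s4=0 s8=0 s6=0 s2=0 s1=0 s0=0 s3=0 s7=0 s5=0
t1.Δ0 clk=1 s4=0 s8=0 s6=0 s2=0 s1=0 s0=0 s3=0 s7=0 s5=0
t1.Δ1 clk=0 s4=0 s8=0 s6=0 s2=0 s1=0 s0=0 s3=0 s7=0 s5=0

5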